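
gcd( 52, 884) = 52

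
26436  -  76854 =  - 50418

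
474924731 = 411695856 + 63228875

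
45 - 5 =40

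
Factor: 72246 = 2^1*3^1*12041^1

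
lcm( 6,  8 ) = 24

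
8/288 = 1/36  =  0.03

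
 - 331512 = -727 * 456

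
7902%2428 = 618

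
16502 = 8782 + 7720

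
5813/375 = 15 +188/375 = 15.50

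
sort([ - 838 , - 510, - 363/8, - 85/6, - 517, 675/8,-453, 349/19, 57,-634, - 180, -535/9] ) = [-838,  -  634,-517,-510, - 453,-180, - 535/9 , - 363/8, - 85/6, 349/19,57,675/8] 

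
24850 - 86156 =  - 61306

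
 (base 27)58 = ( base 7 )263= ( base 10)143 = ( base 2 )10001111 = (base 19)7a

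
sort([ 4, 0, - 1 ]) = [ - 1, 0,  4]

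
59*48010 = 2832590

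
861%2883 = 861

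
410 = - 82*( - 5) 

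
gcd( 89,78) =1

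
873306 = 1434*609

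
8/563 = 8/563 = 0.01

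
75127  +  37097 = 112224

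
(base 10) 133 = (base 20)6d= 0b10000101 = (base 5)1013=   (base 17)7E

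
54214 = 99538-45324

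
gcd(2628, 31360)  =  4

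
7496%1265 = 1171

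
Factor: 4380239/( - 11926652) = - 2^( - 2)*43^( - 1)*69341^( - 1)*4380239^1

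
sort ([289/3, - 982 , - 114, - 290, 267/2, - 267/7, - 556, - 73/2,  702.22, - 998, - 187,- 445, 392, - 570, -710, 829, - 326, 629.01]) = [  -  998, - 982, - 710, - 570, - 556, - 445, - 326, - 290, - 187, - 114, - 267/7,  -  73/2,289/3,267/2, 392, 629.01, 702.22  ,  829]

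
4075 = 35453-31378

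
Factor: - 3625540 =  - 2^2*5^1*181277^1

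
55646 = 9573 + 46073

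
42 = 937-895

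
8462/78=108+19/39 = 108.49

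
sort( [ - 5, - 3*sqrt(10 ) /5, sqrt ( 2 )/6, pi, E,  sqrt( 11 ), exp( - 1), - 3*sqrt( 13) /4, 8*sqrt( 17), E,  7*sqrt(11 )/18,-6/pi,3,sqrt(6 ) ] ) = [-5 ,-3*sqrt(13) /4,-6/pi,- 3*sqrt(10)/5,sqrt (2)/6, exp(-1), 7*sqrt(11)/18,sqrt( 6 ),E,E,3 , pi, sqrt ( 11),8*sqrt(17)] 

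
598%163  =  109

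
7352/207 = 35 + 107/207 = 35.52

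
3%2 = 1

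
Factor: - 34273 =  - 34273^1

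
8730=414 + 8316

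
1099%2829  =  1099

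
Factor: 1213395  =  3^1*5^1*41^1*1973^1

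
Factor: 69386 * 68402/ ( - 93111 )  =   - 4746141172/93111 = - 2^2 * 3^( - 1)*23^1*41^( - 1 )*757^( - 1 )*1487^1 * 34693^1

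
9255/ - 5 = -1851/1 = - 1851.00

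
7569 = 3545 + 4024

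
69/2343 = 23/781 = 0.03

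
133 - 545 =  - 412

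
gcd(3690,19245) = 15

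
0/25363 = 0=0.00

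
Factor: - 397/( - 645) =3^( - 1) * 5^( - 1 )*43^(-1)*397^1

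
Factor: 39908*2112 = 2^8 * 3^1*11^2*907^1= 84285696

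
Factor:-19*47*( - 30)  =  26790 =2^1* 3^1*5^1*19^1*47^1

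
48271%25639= 22632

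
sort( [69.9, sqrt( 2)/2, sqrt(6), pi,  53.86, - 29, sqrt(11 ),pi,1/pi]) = [-29,1/pi, sqrt( 2) /2, sqrt(6 ), pi,pi, sqrt(11 ) , 53.86,69.9]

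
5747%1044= 527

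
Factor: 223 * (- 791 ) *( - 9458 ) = 1668324994=2^1*7^1*113^1 * 223^1*4729^1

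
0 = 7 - 7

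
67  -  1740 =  - 1673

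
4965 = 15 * 331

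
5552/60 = 92+8/15 = 92.53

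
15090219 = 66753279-51663060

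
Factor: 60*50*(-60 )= - 180000 = - 2^5*3^2*5^4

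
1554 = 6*259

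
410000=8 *51250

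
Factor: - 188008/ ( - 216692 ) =662/763 = 2^1*7^ ( - 1 ) *109^ (-1)* 331^1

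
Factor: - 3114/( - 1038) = 3  =  3^1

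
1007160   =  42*23980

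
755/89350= 151/17870  =  0.01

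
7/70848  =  7/70848 = 0.00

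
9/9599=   9/9599  =  0.00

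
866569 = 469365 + 397204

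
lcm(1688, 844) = 1688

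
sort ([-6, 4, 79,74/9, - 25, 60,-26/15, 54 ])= [  -  25,-6, -26/15,4,74/9, 54,60,79]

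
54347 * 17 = 923899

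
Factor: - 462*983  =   -454146=-  2^1*3^1*7^1*11^1*983^1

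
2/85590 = 1/42795 = 0.00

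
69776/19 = 69776/19= 3672.42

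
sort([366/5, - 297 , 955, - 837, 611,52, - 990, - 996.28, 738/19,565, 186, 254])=[ - 996.28, - 990,  -  837, - 297, 738/19, 52, 366/5, 186, 254 , 565,  611,955 ]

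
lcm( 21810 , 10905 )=21810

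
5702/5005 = 5702/5005 = 1.14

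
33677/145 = 232 + 37/145 = 232.26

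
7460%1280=1060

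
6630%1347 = 1242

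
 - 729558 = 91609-821167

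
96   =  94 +2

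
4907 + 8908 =13815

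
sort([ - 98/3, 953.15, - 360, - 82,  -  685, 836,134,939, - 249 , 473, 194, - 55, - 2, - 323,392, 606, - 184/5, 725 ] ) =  [ - 685,-360, -323,  -  249 , - 82, - 55, - 184/5, -98/3, - 2, 134, 194, 392, 473, 606, 725 , 836, 939, 953.15 ] 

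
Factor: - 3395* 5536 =-2^5*5^1*7^1*97^1  *173^1 = -18794720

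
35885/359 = 99 + 344/359  =  99.96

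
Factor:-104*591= - 61464 =-2^3 * 3^1* 13^1 * 197^1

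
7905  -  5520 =2385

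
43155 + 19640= 62795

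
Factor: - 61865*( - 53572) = 3314231780 = 2^2*5^1*59^1*227^1*12373^1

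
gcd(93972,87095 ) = 1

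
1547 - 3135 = - 1588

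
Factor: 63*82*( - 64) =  - 330624 = - 2^7*3^2*7^1*41^1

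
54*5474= 295596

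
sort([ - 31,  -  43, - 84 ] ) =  [ - 84, - 43, - 31]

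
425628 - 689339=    - 263711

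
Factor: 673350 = 2^1*3^1*5^2*67^2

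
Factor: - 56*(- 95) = 2^3*5^1*7^1*19^1 = 5320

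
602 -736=-134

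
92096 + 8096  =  100192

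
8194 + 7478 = 15672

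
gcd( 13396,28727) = 1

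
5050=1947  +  3103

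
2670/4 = 667 + 1/2  =  667.50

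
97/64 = 97/64 = 1.52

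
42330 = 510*83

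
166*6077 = 1008782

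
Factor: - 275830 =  - 2^1*  5^1*27583^1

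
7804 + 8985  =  16789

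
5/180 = 1/36 = 0.03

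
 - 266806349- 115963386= -382769735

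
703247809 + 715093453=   1418341262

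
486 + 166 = 652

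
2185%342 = 133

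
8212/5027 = 1+3185/5027= 1.63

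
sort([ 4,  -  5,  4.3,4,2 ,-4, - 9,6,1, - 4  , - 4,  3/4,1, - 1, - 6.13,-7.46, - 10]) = [ - 10,-9, - 7.46, - 6.13,  -  5, - 4, - 4, - 4, - 1, 3/4,1, 1,  2,4,4,  4.3,6]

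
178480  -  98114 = 80366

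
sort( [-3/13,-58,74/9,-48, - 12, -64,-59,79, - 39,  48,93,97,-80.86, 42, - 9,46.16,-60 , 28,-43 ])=[ - 80.86, - 64,-60, - 59,-58, - 48,-43, - 39 , - 12, - 9,- 3/13, 74/9, 28,42,  46.16,  48,79,93,97 ]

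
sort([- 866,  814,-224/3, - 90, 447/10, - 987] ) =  [ - 987,  -  866 , - 90, - 224/3, 447/10,814 ] 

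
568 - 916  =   - 348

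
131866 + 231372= 363238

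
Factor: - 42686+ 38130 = -4556= - 2^2*17^1*67^1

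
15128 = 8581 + 6547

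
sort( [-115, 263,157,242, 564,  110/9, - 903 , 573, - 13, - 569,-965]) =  [ - 965, - 903,-569, - 115 ,-13, 110/9,  157,242,263,564,573]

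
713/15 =47+8/15  =  47.53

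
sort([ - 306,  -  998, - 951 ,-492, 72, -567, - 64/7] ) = [-998,  -  951,  -  567,-492,-306,  -  64/7,  72]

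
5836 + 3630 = 9466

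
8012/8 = 2003/2=1001.50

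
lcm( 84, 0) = 0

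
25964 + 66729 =92693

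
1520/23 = 66 + 2/23 = 66.09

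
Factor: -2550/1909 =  - 2^1*3^1*5^2*17^1*23^( - 1)*83^ ( - 1) 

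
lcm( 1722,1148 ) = 3444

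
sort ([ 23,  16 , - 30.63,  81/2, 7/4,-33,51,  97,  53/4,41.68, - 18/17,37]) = [-33, - 30.63, - 18/17,7/4,  53/4,  16,23,37, 81/2,41.68,51, 97]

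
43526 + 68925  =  112451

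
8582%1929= 866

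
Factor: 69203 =69203^1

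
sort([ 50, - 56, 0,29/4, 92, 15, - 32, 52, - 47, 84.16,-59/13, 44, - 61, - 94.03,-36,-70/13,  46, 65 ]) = [ - 94.03 , - 61, - 56,-47,- 36, -32, - 70/13,-59/13,0,29/4, 15,44,46,50,52, 65, 84.16, 92]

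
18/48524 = 9/24262 = 0.00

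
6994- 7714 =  - 720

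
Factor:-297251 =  - 297251^1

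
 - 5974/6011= - 5974/6011= - 0.99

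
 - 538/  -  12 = 44 + 5/6=44.83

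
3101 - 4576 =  - 1475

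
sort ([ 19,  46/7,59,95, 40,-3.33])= [-3.33 , 46/7 , 19,40,59 , 95] 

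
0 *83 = 0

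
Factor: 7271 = 11^1*661^1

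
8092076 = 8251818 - 159742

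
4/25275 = 4/25275  =  0.00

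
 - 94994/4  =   - 47497/2  =  - 23748.50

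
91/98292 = 91/98292 = 0.00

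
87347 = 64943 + 22404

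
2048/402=5+19/201 = 5.09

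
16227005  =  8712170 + 7514835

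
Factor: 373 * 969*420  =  2^2*3^2*5^1  *7^1*17^1 * 19^1*373^1 = 151803540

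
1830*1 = 1830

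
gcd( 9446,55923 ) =1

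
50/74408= 25/37204 = 0.00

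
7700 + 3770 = 11470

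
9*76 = 684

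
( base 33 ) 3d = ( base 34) 3a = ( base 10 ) 112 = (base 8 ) 160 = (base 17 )6a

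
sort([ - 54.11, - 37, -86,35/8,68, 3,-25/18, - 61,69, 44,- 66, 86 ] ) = [ -86, - 66,  -  61, - 54.11,-37, - 25/18,3,  35/8  ,  44,68, 69,86] 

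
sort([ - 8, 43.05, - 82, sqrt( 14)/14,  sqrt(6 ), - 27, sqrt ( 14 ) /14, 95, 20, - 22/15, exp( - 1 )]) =[ - 82, - 27,-8, - 22/15, sqrt(14)/14,sqrt( 14) /14,exp(-1 ), sqrt(6 ),  20, 43.05, 95] 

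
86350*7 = 604450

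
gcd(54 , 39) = 3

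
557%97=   72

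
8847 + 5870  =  14717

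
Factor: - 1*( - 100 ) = 100 = 2^2*5^2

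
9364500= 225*41620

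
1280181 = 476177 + 804004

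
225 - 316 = -91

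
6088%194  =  74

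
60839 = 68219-7380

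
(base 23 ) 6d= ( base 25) 61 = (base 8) 227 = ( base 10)151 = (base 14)ab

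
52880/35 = 1510 + 6/7  =  1510.86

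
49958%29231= 20727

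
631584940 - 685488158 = -53903218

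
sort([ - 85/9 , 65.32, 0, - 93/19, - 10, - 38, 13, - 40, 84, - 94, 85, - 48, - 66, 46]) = [ - 94,-66, - 48, -40, - 38, - 10, - 85/9, - 93/19,  0 , 13, 46,65.32, 84, 85 ]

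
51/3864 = 17/1288  =  0.01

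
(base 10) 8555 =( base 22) HEJ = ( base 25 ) DH5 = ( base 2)10000101101011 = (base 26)CH1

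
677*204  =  138108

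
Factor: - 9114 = -2^1 * 3^1 * 7^2*31^1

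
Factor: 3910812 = 2^2* 3^1*325901^1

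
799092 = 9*88788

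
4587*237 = 1087119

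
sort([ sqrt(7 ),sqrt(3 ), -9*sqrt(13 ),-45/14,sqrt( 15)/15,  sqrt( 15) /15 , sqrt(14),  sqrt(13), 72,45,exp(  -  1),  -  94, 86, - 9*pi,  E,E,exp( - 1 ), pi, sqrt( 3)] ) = [ - 94, - 9*sqrt( 13), - 9*pi, - 45/14,sqrt(15 )/15, sqrt ( 15)/15, exp( - 1 ),  exp( - 1 ), sqrt(3),sqrt(3) , sqrt( 7), E,E, pi,sqrt (13 ), sqrt( 14 ), 45,72,86 ] 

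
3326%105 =71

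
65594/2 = 32797 = 32797.00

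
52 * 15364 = 798928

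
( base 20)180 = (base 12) 3A8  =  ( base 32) hg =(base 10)560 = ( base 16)230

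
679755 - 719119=  -  39364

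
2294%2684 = 2294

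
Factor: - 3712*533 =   -  2^7*13^1*29^1*41^1 = - 1978496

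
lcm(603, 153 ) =10251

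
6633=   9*737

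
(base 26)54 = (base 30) 4E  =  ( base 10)134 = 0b10000110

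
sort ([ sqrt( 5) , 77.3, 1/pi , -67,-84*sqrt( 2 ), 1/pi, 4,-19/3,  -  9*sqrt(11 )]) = [ - 84*sqrt(2 ), - 67,-9*sqrt(11),-19/3, 1/pi, 1/pi,sqrt( 5),4,  77.3]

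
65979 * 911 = 60106869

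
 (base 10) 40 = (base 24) 1g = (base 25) 1f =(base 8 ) 50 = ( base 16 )28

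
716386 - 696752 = 19634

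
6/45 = 2/15 = 0.13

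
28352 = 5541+22811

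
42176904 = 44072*957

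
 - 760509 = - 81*9389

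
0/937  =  0 = 0.00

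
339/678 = 1/2 =0.50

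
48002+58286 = 106288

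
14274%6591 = 1092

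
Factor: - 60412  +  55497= - 4915 = - 5^1*983^1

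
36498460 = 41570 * 878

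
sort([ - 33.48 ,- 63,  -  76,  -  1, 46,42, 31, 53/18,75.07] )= [ - 76, - 63,-33.48 , - 1, 53/18,31, 42, 46,75.07] 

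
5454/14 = 389 + 4/7 =389.57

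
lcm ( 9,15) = 45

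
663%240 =183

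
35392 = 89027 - 53635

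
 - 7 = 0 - 7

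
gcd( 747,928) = 1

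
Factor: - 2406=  - 2^1*3^1 * 401^1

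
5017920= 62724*80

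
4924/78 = 63 + 5/39 = 63.13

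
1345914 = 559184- - 786730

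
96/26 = 48/13 = 3.69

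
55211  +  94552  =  149763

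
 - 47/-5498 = 47/5498 = 0.01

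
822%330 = 162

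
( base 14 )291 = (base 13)30c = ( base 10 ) 519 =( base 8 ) 1007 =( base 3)201020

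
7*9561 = 66927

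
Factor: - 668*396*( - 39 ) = 2^4*3^3*11^1 * 13^1*167^1 = 10316592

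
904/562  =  1 + 171/281 = 1.61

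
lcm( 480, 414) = 33120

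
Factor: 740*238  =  2^3*5^1*7^1*17^1*37^1 = 176120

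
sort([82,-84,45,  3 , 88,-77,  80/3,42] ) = [  -  84,  -  77,3, 80/3,42,45, 82,88]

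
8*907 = 7256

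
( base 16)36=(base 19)2g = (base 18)30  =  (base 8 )66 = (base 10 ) 54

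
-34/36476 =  - 1+18221/18238 = - 0.00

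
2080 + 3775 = 5855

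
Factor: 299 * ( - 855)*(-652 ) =2^2*3^2*5^1* 13^1* 19^1 * 23^1*163^1 =166680540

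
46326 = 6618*7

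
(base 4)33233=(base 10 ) 1007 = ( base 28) 17r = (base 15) 472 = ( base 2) 1111101111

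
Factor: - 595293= -3^1*31^1*37^1*173^1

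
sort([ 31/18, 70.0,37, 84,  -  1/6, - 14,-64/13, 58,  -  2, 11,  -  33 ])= [  -  33, - 14, - 64/13,-2,  -  1/6 , 31/18,  11, 37, 58,70.0, 84] 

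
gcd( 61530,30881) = 1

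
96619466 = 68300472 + 28318994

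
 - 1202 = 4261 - 5463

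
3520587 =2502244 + 1018343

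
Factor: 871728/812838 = 2^3*11^1*17^( - 1 )*127^1*613^( - 1) = 11176/10421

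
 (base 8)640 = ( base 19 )12h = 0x1A0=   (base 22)ik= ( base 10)416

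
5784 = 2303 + 3481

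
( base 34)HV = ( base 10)609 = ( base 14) 317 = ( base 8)1141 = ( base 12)429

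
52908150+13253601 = 66161751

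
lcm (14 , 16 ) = 112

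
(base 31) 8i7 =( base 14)3017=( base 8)20075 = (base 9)12280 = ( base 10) 8253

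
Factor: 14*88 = 1232 = 2^4*7^1 * 11^1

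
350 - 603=-253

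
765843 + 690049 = 1455892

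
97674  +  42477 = 140151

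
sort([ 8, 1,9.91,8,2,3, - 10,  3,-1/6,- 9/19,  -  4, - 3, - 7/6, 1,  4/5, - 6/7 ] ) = [  -  10, - 4 , - 3, - 7/6, - 6/7, - 9/19, - 1/6, 4/5,1 , 1, 2, 3,3, 8, 8,9.91]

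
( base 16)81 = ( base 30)49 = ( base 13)9C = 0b10000001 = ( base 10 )129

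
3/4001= 3/4001 = 0.00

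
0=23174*0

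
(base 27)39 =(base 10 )90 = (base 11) 82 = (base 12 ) 76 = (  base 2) 1011010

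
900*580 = 522000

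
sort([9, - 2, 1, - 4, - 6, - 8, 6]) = [ - 8, - 6, - 4,-2, 1, 6, 9]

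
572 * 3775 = 2159300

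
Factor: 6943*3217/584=22335631/584 = 2^( - 3)*53^1 * 73^(  -  1)*131^1*3217^1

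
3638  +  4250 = 7888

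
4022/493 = 4022/493 = 8.16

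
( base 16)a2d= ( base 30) 2qp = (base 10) 2605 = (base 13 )1255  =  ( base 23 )4L6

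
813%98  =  29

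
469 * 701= 328769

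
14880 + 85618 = 100498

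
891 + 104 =995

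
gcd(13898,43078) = 2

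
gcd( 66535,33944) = 1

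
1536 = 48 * 32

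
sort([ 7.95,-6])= [ - 6,  7.95]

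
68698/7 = 9814 = 9814.00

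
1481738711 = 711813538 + 769925173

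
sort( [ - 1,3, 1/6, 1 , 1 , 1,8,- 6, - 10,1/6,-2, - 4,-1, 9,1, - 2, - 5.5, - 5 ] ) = [ - 10, - 6 ,-5.5,-5, - 4, - 2, - 2,-1,-1,  1/6, 1/6,1,1, 1, 1, 3,8,  9]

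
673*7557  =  5085861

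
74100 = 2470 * 30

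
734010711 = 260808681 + 473202030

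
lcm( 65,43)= 2795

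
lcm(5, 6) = 30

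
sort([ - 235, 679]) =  [  -  235,679]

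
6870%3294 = 282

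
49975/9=49975/9 = 5552.78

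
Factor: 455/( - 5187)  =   -3^( - 1 )*5^1*19^( - 1 ) = - 5/57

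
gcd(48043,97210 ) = 1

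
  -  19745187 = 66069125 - 85814312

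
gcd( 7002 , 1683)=9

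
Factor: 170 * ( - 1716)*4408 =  - 2^6 * 3^1*5^1*11^1*13^1*17^1*19^1 * 29^1  =  -1285901760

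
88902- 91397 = -2495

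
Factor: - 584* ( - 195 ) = 2^3*3^1 * 5^1 * 13^1*73^1 = 113880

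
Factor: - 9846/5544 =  - 2^( - 2)*7^( - 1)*11^( - 1 )*547^1 = - 547/308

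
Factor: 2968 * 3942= 2^4*3^3*7^1*53^1*73^1 = 11699856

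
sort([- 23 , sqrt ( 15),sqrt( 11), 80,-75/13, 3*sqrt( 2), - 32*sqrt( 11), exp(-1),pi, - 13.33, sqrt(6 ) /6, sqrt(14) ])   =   [-32*sqrt( 11) ,-23,-13.33, - 75/13, exp( - 1), sqrt( 6)/6,pi, sqrt (11 ), sqrt(14),sqrt(15 ), 3 * sqrt( 2),80] 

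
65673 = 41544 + 24129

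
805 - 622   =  183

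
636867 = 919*693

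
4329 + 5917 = 10246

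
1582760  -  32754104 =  - 31171344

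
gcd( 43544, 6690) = 2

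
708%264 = 180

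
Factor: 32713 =32713^1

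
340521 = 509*669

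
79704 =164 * 486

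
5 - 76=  - 71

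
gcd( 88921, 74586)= 1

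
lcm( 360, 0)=0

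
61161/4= 15290 + 1/4 = 15290.25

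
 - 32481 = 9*(-3609)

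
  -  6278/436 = - 15 + 131/218 = - 14.40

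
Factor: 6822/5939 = 2^1 * 3^2 * 379^1*5939^( - 1 )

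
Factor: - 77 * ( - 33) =3^1 * 7^1 * 11^2=2541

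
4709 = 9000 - 4291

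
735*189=138915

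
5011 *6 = 30066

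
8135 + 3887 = 12022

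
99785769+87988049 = 187773818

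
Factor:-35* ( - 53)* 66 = 122430 = 2^1*3^1 *5^1*7^1 * 11^1*53^1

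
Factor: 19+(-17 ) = 2^1 = 2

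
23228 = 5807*4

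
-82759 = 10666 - 93425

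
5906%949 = 212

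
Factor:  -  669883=-19^1*35257^1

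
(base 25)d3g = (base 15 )267B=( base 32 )80O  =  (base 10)8216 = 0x2018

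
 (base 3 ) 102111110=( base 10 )8382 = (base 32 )85u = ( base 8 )20276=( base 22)h70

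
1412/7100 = 353/1775 = 0.20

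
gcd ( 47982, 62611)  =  1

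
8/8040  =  1/1005 = 0.00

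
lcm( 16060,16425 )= 722700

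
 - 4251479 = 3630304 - 7881783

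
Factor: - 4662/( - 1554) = 3 = 3^1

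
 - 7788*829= -6456252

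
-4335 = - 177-4158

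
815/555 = 1+52/111=1.47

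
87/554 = 87/554 = 0.16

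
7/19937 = 7/19937 = 0.00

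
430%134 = 28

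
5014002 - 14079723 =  - 9065721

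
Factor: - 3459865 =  -5^1*691973^1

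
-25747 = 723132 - 748879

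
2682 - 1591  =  1091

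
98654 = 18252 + 80402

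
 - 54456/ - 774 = 9076/129  =  70.36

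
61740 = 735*84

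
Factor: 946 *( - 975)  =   - 922350  =  -2^1*3^1* 5^2*11^1 * 13^1*43^1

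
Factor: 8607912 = 2^3*3^1*19^1*43^1 * 439^1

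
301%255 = 46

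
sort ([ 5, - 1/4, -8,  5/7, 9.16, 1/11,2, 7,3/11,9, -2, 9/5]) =[  -  8 ,  -  2, - 1/4, 1/11, 3/11, 5/7 , 9/5,2, 5, 7  ,  9,9.16 ]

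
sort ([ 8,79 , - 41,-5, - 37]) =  [  -  41, - 37 ,  -  5,8, 79 ] 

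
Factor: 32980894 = 2^1*1237^1*13331^1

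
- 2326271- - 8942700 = 6616429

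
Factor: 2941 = 17^1 * 173^1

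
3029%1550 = 1479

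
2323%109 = 34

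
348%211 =137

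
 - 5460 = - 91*60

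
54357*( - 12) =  - 652284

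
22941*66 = 1514106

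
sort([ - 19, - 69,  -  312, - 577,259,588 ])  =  [- 577, - 312, - 69, - 19, 259,588 ]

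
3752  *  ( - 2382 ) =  - 8937264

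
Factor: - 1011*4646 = -2^1*3^1 * 23^1*101^1 * 337^1 = - 4697106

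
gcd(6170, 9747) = 1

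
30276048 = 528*57341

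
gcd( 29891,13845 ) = 71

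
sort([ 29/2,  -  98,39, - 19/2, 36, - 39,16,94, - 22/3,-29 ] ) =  [-98, -39,-29, - 19/2, - 22/3,29/2,16, 36,39,94]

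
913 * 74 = 67562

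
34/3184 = 17/1592= 0.01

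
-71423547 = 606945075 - 678368622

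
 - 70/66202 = - 35/33101 = - 0.00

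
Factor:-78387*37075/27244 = - 2906198025/27244 = -2^ (-2 )*3^1*5^2*7^(-2)*17^1*29^1*53^1*139^( - 1)*1483^1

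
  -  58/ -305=58/305 = 0.19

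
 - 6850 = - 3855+-2995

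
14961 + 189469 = 204430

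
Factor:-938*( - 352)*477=157493952=2^6 * 3^2*7^1*11^1*53^1*67^1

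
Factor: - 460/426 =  - 230/213 =- 2^1*3^ ( - 1 ) * 5^1*23^1*71^( - 1) 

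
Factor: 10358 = 2^1*5179^1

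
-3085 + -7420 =- 10505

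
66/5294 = 33/2647 = 0.01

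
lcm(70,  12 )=420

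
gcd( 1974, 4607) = 1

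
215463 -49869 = 165594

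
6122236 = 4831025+1291211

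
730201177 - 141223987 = 588977190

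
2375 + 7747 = 10122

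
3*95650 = 286950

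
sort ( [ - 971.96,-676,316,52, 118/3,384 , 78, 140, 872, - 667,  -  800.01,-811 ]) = [ - 971.96, - 811, - 800.01 , - 676,  -  667, 118/3 , 52, 78, 140,316, 384,872]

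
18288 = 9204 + 9084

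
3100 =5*620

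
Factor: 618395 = 5^1*337^1*367^1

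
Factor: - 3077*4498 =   -  13840346 = -  2^1*13^1*17^1*173^1*181^1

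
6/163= 6/163 =0.04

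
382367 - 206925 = 175442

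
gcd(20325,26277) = 3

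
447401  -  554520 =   -  107119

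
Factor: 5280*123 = 2^5*3^2 * 5^1 *11^1*41^1 = 649440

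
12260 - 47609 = -35349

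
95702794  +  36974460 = 132677254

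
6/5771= 6/5771 = 0.00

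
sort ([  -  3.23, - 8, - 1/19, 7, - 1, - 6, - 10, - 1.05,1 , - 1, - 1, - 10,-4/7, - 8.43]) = [ - 10, - 10, - 8.43, - 8, - 6,-3.23, - 1.05, - 1, -1,  -  1, - 4/7,- 1/19,1, 7 ]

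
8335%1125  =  460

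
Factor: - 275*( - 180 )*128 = 6336000 = 2^9*3^2*5^3*11^1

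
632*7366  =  4655312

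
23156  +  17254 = 40410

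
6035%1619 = 1178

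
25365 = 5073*5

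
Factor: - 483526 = - 2^1 * 419^1*577^1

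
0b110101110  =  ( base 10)430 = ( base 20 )11A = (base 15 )1DA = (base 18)15g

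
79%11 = 2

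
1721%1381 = 340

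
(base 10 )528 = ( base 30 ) HI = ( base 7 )1353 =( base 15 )253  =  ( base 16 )210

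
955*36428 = 34788740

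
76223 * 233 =17759959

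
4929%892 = 469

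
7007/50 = 7007/50=140.14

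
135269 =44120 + 91149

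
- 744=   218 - 962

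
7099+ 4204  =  11303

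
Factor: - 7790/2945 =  - 2^1*31^( - 1 )*41^1 = - 82/31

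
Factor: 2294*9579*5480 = 120418758480 = 2^4*3^1*5^1*31^2*37^1 * 103^1*137^1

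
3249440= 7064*460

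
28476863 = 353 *80671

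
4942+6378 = 11320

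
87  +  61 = 148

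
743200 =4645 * 160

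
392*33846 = 13267632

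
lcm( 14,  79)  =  1106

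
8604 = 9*956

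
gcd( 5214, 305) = 1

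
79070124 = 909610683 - 830540559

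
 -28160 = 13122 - 41282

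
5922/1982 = 2 + 979/991 = 2.99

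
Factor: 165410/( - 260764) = - 2^( - 1)*5^1*17^1*67^ ( - 1 ) = - 85/134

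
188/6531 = 188/6531=0.03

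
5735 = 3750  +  1985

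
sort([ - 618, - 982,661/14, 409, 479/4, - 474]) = [  -  982, - 618, - 474, 661/14 , 479/4, 409] 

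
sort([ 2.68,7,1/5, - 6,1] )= [ - 6,1/5 , 1, 2.68, 7] 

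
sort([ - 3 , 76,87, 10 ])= [ - 3, 10 , 76,87] 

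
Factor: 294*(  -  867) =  -2^1*3^2*7^2*17^2 = -254898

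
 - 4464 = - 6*744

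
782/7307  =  782/7307 = 0.11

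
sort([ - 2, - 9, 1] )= [ - 9,-2, 1] 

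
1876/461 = 1876/461  =  4.07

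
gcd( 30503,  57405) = 1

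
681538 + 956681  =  1638219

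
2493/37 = 67+14/37 = 67.38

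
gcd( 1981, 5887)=7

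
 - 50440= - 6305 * 8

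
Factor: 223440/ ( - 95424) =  - 2^( - 2)*5^1*7^1*19^1*71^ ( - 1) = - 665/284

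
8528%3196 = 2136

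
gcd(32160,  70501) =1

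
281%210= 71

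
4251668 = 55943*76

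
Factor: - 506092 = -2^2*23^1*5501^1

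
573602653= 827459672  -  253857019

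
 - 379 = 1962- 2341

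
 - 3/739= - 3/739 = - 0.00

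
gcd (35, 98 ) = 7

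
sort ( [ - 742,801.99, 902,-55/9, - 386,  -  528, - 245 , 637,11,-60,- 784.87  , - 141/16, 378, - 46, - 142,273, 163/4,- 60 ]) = [-784.87, - 742,-528, - 386, - 245,-142,-60, - 60, - 46 , - 141/16, - 55/9,  11, 163/4,273,378 , 637,801.99,902 ] 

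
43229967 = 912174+42317793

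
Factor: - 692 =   -  2^2*173^1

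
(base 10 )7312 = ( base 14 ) 2944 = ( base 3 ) 101000211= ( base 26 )al6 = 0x1c90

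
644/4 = 161 = 161.00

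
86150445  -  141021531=-54871086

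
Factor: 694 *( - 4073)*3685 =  - 10416249470 =- 2^1*5^1*11^1 * 67^1 * 347^1 * 4073^1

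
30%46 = 30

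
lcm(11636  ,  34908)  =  34908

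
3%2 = 1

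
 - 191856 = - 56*3426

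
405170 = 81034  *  5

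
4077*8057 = 32848389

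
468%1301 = 468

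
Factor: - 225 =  - 3^2 * 5^2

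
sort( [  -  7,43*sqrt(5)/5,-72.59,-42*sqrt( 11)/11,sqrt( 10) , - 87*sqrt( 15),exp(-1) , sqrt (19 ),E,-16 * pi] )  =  [-87*sqrt( 15), - 72.59, - 16*pi, - 42*sqrt( 11 ) /11,-7,exp(-1 ),E,sqrt(10 ) , sqrt( 19), 43*sqrt(5)/5] 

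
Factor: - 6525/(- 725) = 3^2 =9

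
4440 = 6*740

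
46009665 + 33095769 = 79105434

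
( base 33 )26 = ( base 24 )30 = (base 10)72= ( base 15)4C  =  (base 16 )48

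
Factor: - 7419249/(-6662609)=3^3*157^( - 1)*42437^( - 1)*274787^1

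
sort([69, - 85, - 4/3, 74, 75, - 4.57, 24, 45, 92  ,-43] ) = [ - 85,  -  43, - 4.57, - 4/3, 24,45, 69, 74, 75,92] 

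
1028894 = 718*1433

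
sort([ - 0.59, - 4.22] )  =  [- 4.22,-0.59]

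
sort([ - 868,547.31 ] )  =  [ - 868, 547.31 ]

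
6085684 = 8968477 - 2882793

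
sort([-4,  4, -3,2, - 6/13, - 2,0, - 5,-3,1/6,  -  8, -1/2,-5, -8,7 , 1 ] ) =[ - 8,-8, - 5,-5, -4,- 3, - 3, - 2,  -  1/2,- 6/13, 0,1/6,1,2,4,7 ]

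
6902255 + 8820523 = 15722778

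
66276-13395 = 52881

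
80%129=80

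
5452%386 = 48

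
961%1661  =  961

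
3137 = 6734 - 3597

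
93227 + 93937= 187164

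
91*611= 55601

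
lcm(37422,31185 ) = 187110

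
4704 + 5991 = 10695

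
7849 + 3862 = 11711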